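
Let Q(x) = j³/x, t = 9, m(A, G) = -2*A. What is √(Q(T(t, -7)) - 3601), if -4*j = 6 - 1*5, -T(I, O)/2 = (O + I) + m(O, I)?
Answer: I*√14749694/64 ≈ 60.008*I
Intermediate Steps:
T(I, O) = -2*I + 2*O (T(I, O) = -2*((O + I) - 2*O) = -2*((I + O) - 2*O) = -2*(I - O) = -2*I + 2*O)
j = -¼ (j = -(6 - 1*5)/4 = -(6 - 5)/4 = -¼*1 = -¼ ≈ -0.25000)
Q(x) = -1/(64*x) (Q(x) = (-¼)³/x = -1/(64*x))
√(Q(T(t, -7)) - 3601) = √(-1/(64*(-2*9 + 2*(-7))) - 3601) = √(-1/(64*(-18 - 14)) - 3601) = √(-1/64/(-32) - 3601) = √(-1/64*(-1/32) - 3601) = √(1/2048 - 3601) = √(-7374847/2048) = I*√14749694/64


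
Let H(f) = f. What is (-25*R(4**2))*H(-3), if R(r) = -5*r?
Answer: -6000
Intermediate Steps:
(-25*R(4**2))*H(-3) = -(-125)*4**2*(-3) = -(-125)*16*(-3) = -25*(-80)*(-3) = 2000*(-3) = -6000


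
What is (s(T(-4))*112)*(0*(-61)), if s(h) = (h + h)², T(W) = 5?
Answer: 0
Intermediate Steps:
s(h) = 4*h² (s(h) = (2*h)² = 4*h²)
(s(T(-4))*112)*(0*(-61)) = ((4*5²)*112)*(0*(-61)) = ((4*25)*112)*0 = (100*112)*0 = 11200*0 = 0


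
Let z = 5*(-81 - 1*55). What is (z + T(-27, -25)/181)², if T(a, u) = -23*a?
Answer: 14996206681/32761 ≈ 4.5775e+5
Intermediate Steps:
z = -680 (z = 5*(-81 - 55) = 5*(-136) = -680)
(z + T(-27, -25)/181)² = (-680 - 23*(-27)/181)² = (-680 + 621*(1/181))² = (-680 + 621/181)² = (-122459/181)² = 14996206681/32761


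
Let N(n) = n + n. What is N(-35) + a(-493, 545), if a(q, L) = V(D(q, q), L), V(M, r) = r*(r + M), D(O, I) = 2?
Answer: 298045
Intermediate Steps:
V(M, r) = r*(M + r)
N(n) = 2*n
a(q, L) = L*(2 + L)
N(-35) + a(-493, 545) = 2*(-35) + 545*(2 + 545) = -70 + 545*547 = -70 + 298115 = 298045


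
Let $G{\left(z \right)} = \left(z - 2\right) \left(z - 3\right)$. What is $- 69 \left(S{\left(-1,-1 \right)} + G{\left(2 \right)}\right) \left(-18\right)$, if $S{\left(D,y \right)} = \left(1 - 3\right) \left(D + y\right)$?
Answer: $4968$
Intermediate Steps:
$G{\left(z \right)} = \left(-3 + z\right) \left(-2 + z\right)$ ($G{\left(z \right)} = \left(-2 + z\right) \left(-3 + z\right) = \left(-3 + z\right) \left(-2 + z\right)$)
$S{\left(D,y \right)} = - 2 D - 2 y$ ($S{\left(D,y \right)} = - 2 \left(D + y\right) = - 2 D - 2 y$)
$- 69 \left(S{\left(-1,-1 \right)} + G{\left(2 \right)}\right) \left(-18\right) = - 69 \left(\left(\left(-2\right) \left(-1\right) - -2\right) + \left(6 + 2^{2} - 10\right)\right) \left(-18\right) = - 69 \left(\left(2 + 2\right) + \left(6 + 4 - 10\right)\right) \left(-18\right) = - 69 \left(4 + 0\right) \left(-18\right) = - 69 \cdot 4 \left(-18\right) = \left(-69\right) \left(-72\right) = 4968$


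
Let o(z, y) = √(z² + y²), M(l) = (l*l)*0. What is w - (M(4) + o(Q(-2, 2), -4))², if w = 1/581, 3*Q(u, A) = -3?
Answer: -9876/581 ≈ -16.998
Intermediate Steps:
Q(u, A) = -1 (Q(u, A) = (⅓)*(-3) = -1)
M(l) = 0 (M(l) = l²*0 = 0)
o(z, y) = √(y² + z²)
w = 1/581 ≈ 0.0017212
w - (M(4) + o(Q(-2, 2), -4))² = 1/581 - (0 + √((-4)² + (-1)²))² = 1/581 - (0 + √(16 + 1))² = 1/581 - (0 + √17)² = 1/581 - (√17)² = 1/581 - 1*17 = 1/581 - 17 = -9876/581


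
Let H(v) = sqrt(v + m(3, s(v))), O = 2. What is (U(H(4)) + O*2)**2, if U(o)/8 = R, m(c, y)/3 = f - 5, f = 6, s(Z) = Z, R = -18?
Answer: 19600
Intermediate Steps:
m(c, y) = 3 (m(c, y) = 3*(6 - 5) = 3*1 = 3)
H(v) = sqrt(3 + v) (H(v) = sqrt(v + 3) = sqrt(3 + v))
U(o) = -144 (U(o) = 8*(-18) = -144)
(U(H(4)) + O*2)**2 = (-144 + 2*2)**2 = (-144 + 4)**2 = (-140)**2 = 19600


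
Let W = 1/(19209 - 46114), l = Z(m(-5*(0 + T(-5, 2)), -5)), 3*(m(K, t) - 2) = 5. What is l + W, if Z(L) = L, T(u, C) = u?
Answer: 295952/80715 ≈ 3.6666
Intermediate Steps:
m(K, t) = 11/3 (m(K, t) = 2 + (1/3)*5 = 2 + 5/3 = 11/3)
l = 11/3 ≈ 3.6667
W = -1/26905 (W = 1/(-26905) = -1/26905 ≈ -3.7168e-5)
l + W = 11/3 - 1/26905 = 295952/80715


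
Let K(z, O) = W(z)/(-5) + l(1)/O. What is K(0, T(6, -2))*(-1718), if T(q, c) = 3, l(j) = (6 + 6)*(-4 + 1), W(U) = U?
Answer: 20616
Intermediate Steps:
l(j) = -36 (l(j) = 12*(-3) = -36)
K(z, O) = -36/O - z/5 (K(z, O) = z/(-5) - 36/O = z*(-1/5) - 36/O = -z/5 - 36/O = -36/O - z/5)
K(0, T(6, -2))*(-1718) = (-36/3 - 1/5*0)*(-1718) = (-36*1/3 + 0)*(-1718) = (-12 + 0)*(-1718) = -12*(-1718) = 20616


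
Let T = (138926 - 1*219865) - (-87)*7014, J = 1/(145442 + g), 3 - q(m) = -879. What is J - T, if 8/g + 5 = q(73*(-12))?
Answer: -67510934804241/127552642 ≈ -5.2928e+5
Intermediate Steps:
q(m) = 882 (q(m) = 3 - 1*(-879) = 3 + 879 = 882)
g = 8/877 (g = 8/(-5 + 882) = 8/877 ≈ 0.0091220)
J = 877/127552642 (J = 1/(145442 + 8/877) = 1/(127552642/877) = 877/127552642 ≈ 6.8756e-6)
T = 529279 (T = (138926 - 219865) - 1*(-610218) = -80939 + 610218 = 529279)
J - T = 877/127552642 - 1*529279 = 877/127552642 - 529279 = -67510934804241/127552642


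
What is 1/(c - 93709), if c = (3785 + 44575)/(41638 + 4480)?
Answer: -23059/2160811651 ≈ -1.0671e-5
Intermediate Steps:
c = 24180/23059 (c = 48360/46118 = 48360*(1/46118) = 24180/23059 ≈ 1.0486)
1/(c - 93709) = 1/(24180/23059 - 93709) = 1/(-2160811651/23059) = -23059/2160811651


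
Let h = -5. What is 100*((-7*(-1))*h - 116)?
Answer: -15100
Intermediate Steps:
100*((-7*(-1))*h - 116) = 100*(-7*(-1)*(-5) - 116) = 100*(7*(-5) - 116) = 100*(-35 - 116) = 100*(-151) = -15100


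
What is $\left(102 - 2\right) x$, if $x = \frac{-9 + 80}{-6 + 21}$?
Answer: $\frac{1420}{3} \approx 473.33$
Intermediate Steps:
$x = \frac{71}{15} \approx 4.7333$
$\left(102 - 2\right) x = \left(102 - 2\right) \frac{71}{15} = 100 \cdot \frac{71}{15} = \frac{1420}{3}$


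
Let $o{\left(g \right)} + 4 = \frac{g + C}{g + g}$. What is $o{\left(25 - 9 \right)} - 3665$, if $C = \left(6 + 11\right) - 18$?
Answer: $- \frac{117393}{32} \approx -3668.5$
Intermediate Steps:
$C = -1$ ($C = 17 - 18 = -1$)
$o{\left(g \right)} = -4 + \frac{-1 + g}{2 g}$ ($o{\left(g \right)} = -4 + \frac{g - 1}{g + g} = -4 + \frac{-1 + g}{2 g}$)
$o{\left(25 - 9 \right)} - 3665 = \frac{-1 - 7 \left(25 - 9\right)}{2 \left(25 - 9\right)} - 3665 = \frac{-1 - 112}{2 \cdot 16} - 3665 = \frac{1}{2} \cdot \frac{1}{16} \left(-1 - 112\right) - 3665 = \frac{1}{2} \cdot \frac{1}{16} \left(-113\right) - 3665 = - \frac{113}{32} - 3665 = - \frac{117393}{32}$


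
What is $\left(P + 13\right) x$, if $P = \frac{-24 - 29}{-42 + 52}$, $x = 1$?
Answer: $\frac{77}{10} \approx 7.7$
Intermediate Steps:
$P = - \frac{53}{10} \approx -5.3$
$\left(P + 13\right) x = \left(- \frac{53}{10} + 13\right) 1 = \frac{77}{10} \cdot 1 = \frac{77}{10}$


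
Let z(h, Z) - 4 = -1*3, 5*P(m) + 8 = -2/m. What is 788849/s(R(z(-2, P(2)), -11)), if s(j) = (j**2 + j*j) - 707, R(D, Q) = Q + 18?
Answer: -788849/609 ≈ -1295.3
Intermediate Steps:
P(m) = -8/5 - 2/(5*m) (P(m) = -8/5 + (-2/m)/5 = -8/5 - 2/(5*m))
z(h, Z) = 1 (z(h, Z) = 4 - 1*3 = 4 - 3 = 1)
R(D, Q) = 18 + Q
s(j) = -707 + 2*j**2 (s(j) = (j**2 + j**2) - 707 = 2*j**2 - 707 = -707 + 2*j**2)
788849/s(R(z(-2, P(2)), -11)) = 788849/(-707 + 2*(18 - 11)**2) = 788849/(-707 + 2*7**2) = 788849/(-707 + 2*49) = 788849/(-707 + 98) = 788849/(-609) = 788849*(-1/609) = -788849/609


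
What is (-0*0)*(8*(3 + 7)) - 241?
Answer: -241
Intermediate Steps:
(-0*0)*(8*(3 + 7)) - 241 = (-9*0)*(8*10) - 241 = 0*80 - 241 = 0 - 241 = -241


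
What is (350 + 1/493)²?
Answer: 29773847601/243049 ≈ 1.2250e+5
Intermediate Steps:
(350 + 1/493)² = (172551/493)² = 29773847601/243049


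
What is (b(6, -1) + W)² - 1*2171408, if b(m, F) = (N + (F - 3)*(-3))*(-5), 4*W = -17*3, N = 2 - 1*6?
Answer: -34698007/16 ≈ -2.1686e+6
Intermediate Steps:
N = -4 (N = 2 - 6 = -4)
W = -51/4 (W = (-17*3)/4 = (¼)*(-51) = -51/4 ≈ -12.750)
b(m, F) = -25 + 15*F (b(m, F) = (-4 + (F - 3)*(-3))*(-5) = (-4 + (-3 + F)*(-3))*(-5) = (-4 + (9 - 3*F))*(-5) = (5 - 3*F)*(-5) = -25 + 15*F)
(b(6, -1) + W)² - 1*2171408 = ((-25 + 15*(-1)) - 51/4)² - 1*2171408 = ((-25 - 15) - 51/4)² - 2171408 = (-40 - 51/4)² - 2171408 = (-211/4)² - 2171408 = 44521/16 - 2171408 = -34698007/16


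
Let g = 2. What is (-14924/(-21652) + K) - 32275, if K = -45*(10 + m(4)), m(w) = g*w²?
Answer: -184931414/5413 ≈ -34164.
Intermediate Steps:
m(w) = 2*w²
K = -1890 (K = -45*(10 + 2*4²) = -45*(10 + 2*16) = -45*(10 + 32) = -45*42 = -1890)
(-14924/(-21652) + K) - 32275 = (-14924/(-21652) - 1890) - 32275 = (-14924*(-1/21652) - 1890) - 32275 = (3731/5413 - 1890) - 32275 = -10226839/5413 - 32275 = -184931414/5413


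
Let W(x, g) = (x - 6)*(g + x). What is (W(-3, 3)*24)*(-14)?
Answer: 0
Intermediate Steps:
W(x, g) = (-6 + x)*(g + x)
(W(-3, 3)*24)*(-14) = (((-3)**2 - 6*3 - 6*(-3) + 3*(-3))*24)*(-14) = ((9 - 18 + 18 - 9)*24)*(-14) = (0*24)*(-14) = 0*(-14) = 0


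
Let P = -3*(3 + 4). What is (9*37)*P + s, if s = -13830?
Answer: -20823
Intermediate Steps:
P = -21 (P = -3*7 = -21)
(9*37)*P + s = (9*37)*(-21) - 13830 = 333*(-21) - 13830 = -6993 - 13830 = -20823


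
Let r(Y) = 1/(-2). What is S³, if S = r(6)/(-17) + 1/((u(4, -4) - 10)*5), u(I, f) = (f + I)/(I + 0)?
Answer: 64/76765625 ≈ 8.3371e-7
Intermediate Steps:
r(Y) = -½
u(I, f) = (I + f)/I
S = 4/425 (S = -½/(-17) + 1/((4 - 4)/4 - 10*5) = -½*(-1/17) + (⅕)/((¼)*0 - 10) = 1/34 + (⅕)/(0 - 10) = 1/34 + (⅕)/(-10) = 1/34 - ⅒*⅕ = 1/34 - 1/50 = 4/425 ≈ 0.0094118)
S³ = (4/425)³ = 64/76765625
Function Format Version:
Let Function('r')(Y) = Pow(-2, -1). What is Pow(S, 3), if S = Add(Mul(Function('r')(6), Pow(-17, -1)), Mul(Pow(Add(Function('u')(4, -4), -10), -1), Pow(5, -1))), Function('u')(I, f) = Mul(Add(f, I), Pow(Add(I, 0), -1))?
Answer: Rational(64, 76765625) ≈ 8.3371e-7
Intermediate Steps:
Function('r')(Y) = Rational(-1, 2)
Function('u')(I, f) = Mul(Pow(I, -1), Add(I, f)) (Function('u')(I, f) = Mul(Add(I, f), Pow(I, -1)) = Mul(Pow(I, -1), Add(I, f)))
S = Rational(4, 425) (S = Add(Mul(Rational(-1, 2), Pow(-17, -1)), Mul(Pow(Add(Mul(Pow(4, -1), Add(4, -4)), -10), -1), Pow(5, -1))) = Add(Mul(Rational(-1, 2), Rational(-1, 17)), Mul(Pow(Add(Mul(Rational(1, 4), 0), -10), -1), Rational(1, 5))) = Add(Rational(1, 34), Mul(Pow(Add(0, -10), -1), Rational(1, 5))) = Add(Rational(1, 34), Mul(Pow(-10, -1), Rational(1, 5))) = Add(Rational(1, 34), Mul(Rational(-1, 10), Rational(1, 5))) = Add(Rational(1, 34), Rational(-1, 50)) = Rational(4, 425) ≈ 0.0094118)
Pow(S, 3) = Pow(Rational(4, 425), 3) = Rational(64, 76765625)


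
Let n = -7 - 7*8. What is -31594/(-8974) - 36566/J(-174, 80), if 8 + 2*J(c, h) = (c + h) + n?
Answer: 330749789/740355 ≈ 446.74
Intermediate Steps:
n = -63 (n = -7 - 56 = -63)
J(c, h) = -71/2 + c/2 + h/2 (J(c, h) = -4 + ((c + h) - 63)/2 = -4 + (-63 + c + h)/2 = -4 + (-63/2 + c/2 + h/2) = -71/2 + c/2 + h/2)
-31594/(-8974) - 36566/J(-174, 80) = -31594/(-8974) - 36566/(-71/2 + (½)*(-174) + (½)*80) = -31594*(-1/8974) - 36566/(-71/2 - 87 + 40) = 15797/4487 - 36566/(-165/2) = 15797/4487 - 36566*(-2/165) = 15797/4487 + 73132/165 = 330749789/740355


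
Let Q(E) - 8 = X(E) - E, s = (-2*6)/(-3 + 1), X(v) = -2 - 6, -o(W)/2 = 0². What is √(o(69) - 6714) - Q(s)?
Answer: 6 + 3*I*√746 ≈ 6.0 + 81.939*I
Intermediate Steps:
o(W) = 0 (o(W) = -2*0² = -2*0 = 0)
X(v) = -8
s = 6 (s = -12/(-2) = -12*(-½) = 6)
Q(E) = -E (Q(E) = 8 + (-8 - E) = -E)
√(o(69) - 6714) - Q(s) = √(0 - 6714) - (-1)*6 = √(-6714) - 1*(-6) = 3*I*√746 + 6 = 6 + 3*I*√746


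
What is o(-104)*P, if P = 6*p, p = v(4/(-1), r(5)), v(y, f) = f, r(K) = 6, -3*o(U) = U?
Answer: 1248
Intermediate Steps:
o(U) = -U/3
p = 6
P = 36 (P = 6*6 = 36)
o(-104)*P = -⅓*(-104)*36 = (104/3)*36 = 1248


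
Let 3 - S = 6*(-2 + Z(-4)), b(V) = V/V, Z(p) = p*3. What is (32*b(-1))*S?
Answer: 2784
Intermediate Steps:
Z(p) = 3*p
b(V) = 1
S = 87 (S = 3 - 6*(-2 + 3*(-4)) = 3 - 6*(-2 - 12) = 3 - 6*(-14) = 3 - 1*(-84) = 3 + 84 = 87)
(32*b(-1))*S = (32*1)*87 = 32*87 = 2784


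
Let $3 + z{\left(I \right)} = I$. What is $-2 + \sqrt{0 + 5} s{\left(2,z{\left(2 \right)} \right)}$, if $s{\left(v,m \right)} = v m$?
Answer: $-2 - 2 \sqrt{5} \approx -6.4721$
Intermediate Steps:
$z{\left(I \right)} = -3 + I$
$s{\left(v,m \right)} = m v$
$-2 + \sqrt{0 + 5} s{\left(2,z{\left(2 \right)} \right)} = -2 + \sqrt{0 + 5} \left(-3 + 2\right) 2 = -2 + \sqrt{5} \left(\left(-1\right) 2\right) = -2 + \sqrt{5} \left(-2\right) = -2 - 2 \sqrt{5}$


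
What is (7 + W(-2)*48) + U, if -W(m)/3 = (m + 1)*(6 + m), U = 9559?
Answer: 10142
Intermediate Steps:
W(m) = -3*(1 + m)*(6 + m) (W(m) = -3*(m + 1)*(6 + m) = -3*(1 + m)*(6 + m))
(7 + W(-2)*48) + U = (7 + (-18 - 21*(-2) - 3*(-2)²)*48) + 9559 = (7 + (-18 + 42 - 3*4)*48) + 9559 = (7 + (-18 + 42 - 12)*48) + 9559 = (7 + 12*48) + 9559 = (7 + 576) + 9559 = 583 + 9559 = 10142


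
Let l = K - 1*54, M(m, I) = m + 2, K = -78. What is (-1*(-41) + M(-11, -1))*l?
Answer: -4224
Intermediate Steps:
M(m, I) = 2 + m
l = -132 (l = -78 - 1*54 = -78 - 54 = -132)
(-1*(-41) + M(-11, -1))*l = (-1*(-41) + (2 - 11))*(-132) = (41 - 9)*(-132) = 32*(-132) = -4224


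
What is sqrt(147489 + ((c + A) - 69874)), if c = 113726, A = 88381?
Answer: sqrt(279722) ≈ 528.89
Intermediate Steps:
sqrt(147489 + ((c + A) - 69874)) = sqrt(147489 + ((113726 + 88381) - 69874)) = sqrt(147489 + (202107 - 69874)) = sqrt(147489 + 132233) = sqrt(279722)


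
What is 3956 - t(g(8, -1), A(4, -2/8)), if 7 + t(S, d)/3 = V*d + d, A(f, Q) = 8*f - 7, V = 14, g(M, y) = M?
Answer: 2852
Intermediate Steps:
A(f, Q) = -7 + 8*f
t(S, d) = -21 + 45*d (t(S, d) = -21 + 3*(14*d + d) = -21 + 3*(15*d) = -21 + 45*d)
3956 - t(g(8, -1), A(4, -2/8)) = 3956 - (-21 + 45*(-7 + 8*4)) = 3956 - (-21 + 45*(-7 + 32)) = 3956 - (-21 + 45*25) = 3956 - (-21 + 1125) = 3956 - 1*1104 = 3956 - 1104 = 2852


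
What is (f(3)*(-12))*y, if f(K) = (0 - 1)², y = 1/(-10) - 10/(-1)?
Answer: -594/5 ≈ -118.80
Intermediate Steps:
y = 99/10 (y = 1*(-⅒) - 10*(-1) = -⅒ + 10 = 99/10 ≈ 9.9000)
f(K) = 1 (f(K) = (-1)² = 1)
(f(3)*(-12))*y = (1*(-12))*(99/10) = -12*99/10 = -594/5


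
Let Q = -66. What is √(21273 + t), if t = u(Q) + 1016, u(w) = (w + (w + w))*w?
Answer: √35357 ≈ 188.03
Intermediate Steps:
u(w) = 3*w² (u(w) = (w + 2*w)*w = (3*w)*w = 3*w²)
t = 14084 (t = 3*(-66)² + 1016 = 3*4356 + 1016 = 13068 + 1016 = 14084)
√(21273 + t) = √(21273 + 14084) = √35357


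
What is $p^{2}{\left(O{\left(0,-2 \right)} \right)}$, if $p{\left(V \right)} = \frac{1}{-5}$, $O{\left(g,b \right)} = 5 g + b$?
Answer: $\frac{1}{25} \approx 0.04$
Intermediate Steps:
$O{\left(g,b \right)} = b + 5 g$
$p{\left(V \right)} = - \frac{1}{5}$
$p^{2}{\left(O{\left(0,-2 \right)} \right)} = \left(- \frac{1}{5}\right)^{2} = \frac{1}{25}$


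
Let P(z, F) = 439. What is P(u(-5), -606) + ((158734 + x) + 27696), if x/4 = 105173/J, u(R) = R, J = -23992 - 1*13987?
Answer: 7096677059/37979 ≈ 1.8686e+5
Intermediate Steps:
J = -37979 (J = -23992 - 13987 = -37979)
x = -420692/37979 (x = 4*(105173/(-37979)) = 4*(105173*(-1/37979)) = 4*(-105173/37979) = -420692/37979 ≈ -11.077)
P(u(-5), -606) + ((158734 + x) + 27696) = 439 + ((158734 - 420692/37979) + 27696) = 439 + (6028137894/37979 + 27696) = 439 + 7080004278/37979 = 7096677059/37979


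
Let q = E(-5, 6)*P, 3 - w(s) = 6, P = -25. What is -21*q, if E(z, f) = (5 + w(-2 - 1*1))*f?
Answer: 6300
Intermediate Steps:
w(s) = -3 (w(s) = 3 - 1*6 = 3 - 6 = -3)
E(z, f) = 2*f (E(z, f) = (5 - 3)*f = 2*f)
q = -300 (q = (2*6)*(-25) = 12*(-25) = -300)
-21*q = -21*(-300) = 6300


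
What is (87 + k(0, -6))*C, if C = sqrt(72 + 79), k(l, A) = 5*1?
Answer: 92*sqrt(151) ≈ 1130.5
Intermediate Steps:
k(l, A) = 5
C = sqrt(151) ≈ 12.288
(87 + k(0, -6))*C = (87 + 5)*sqrt(151) = 92*sqrt(151)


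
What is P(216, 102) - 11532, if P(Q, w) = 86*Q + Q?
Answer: 7260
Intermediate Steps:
P(Q, w) = 87*Q
P(216, 102) - 11532 = 87*216 - 11532 = 18792 - 11532 = 7260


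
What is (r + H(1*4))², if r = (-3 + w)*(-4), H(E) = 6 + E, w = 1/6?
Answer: 4096/9 ≈ 455.11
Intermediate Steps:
w = ⅙ ≈ 0.16667
r = 34/3 (r = (-3 + ⅙)*(-4) = -17/6*(-4) = 34/3 ≈ 11.333)
(r + H(1*4))² = (34/3 + (6 + 1*4))² = (34/3 + (6 + 4))² = (34/3 + 10)² = (64/3)² = 4096/9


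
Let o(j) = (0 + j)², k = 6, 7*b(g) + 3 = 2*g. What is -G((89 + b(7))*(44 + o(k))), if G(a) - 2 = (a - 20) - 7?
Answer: -50545/7 ≈ -7220.7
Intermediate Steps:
b(g) = -3/7 + 2*g/7 (b(g) = -3/7 + (2*g)/7 = -3/7 + 2*g/7)
o(j) = j²
G(a) = -25 + a (G(a) = 2 + ((a - 20) - 7) = 2 + ((-20 + a) - 7) = 2 + (-27 + a) = -25 + a)
-G((89 + b(7))*(44 + o(k))) = -(-25 + (89 + (-3/7 + (2/7)*7))*(44 + 6²)) = -(-25 + (89 + (-3/7 + 2))*(44 + 36)) = -(-25 + (89 + 11/7)*80) = -(-25 + (634/7)*80) = -(-25 + 50720/7) = -1*50545/7 = -50545/7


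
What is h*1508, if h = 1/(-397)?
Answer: -1508/397 ≈ -3.7985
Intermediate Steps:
h = -1/397 ≈ -0.0025189
h*1508 = -1/397*1508 = -1508/397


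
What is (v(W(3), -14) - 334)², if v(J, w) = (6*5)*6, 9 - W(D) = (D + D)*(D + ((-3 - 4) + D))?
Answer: 23716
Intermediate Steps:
W(D) = 9 - 2*D*(-7 + 2*D) (W(D) = 9 - (D + D)*(D + ((-3 - 4) + D)) = 9 - 2*D*(D + (-7 + D)) = 9 - 2*D*(-7 + 2*D))
v(J, w) = 180 (v(J, w) = 30*6 = 180)
(v(W(3), -14) - 334)² = (180 - 334)² = (-154)² = 23716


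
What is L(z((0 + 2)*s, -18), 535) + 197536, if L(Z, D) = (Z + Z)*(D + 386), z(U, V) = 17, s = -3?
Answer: 228850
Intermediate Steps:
L(Z, D) = 2*Z*(386 + D) (L(Z, D) = (2*Z)*(386 + D) = 2*Z*(386 + D))
L(z((0 + 2)*s, -18), 535) + 197536 = 2*17*(386 + 535) + 197536 = 2*17*921 + 197536 = 31314 + 197536 = 228850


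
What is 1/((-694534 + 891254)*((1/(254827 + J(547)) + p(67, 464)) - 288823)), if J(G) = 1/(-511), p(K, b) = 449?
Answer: -32554149/1846762146583047740 ≈ -1.7628e-11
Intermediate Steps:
J(G) = -1/511
1/((-694534 + 891254)*((1/(254827 + J(547)) + p(67, 464)) - 288823)) = 1/((-694534 + 891254)*((1/(254827 - 1/511) + 449) - 288823)) = 1/(196720*((1/(130216596/511) + 449) - 288823)) = 1/(196720*((511/130216596 + 449) - 288823)) = 1/(196720*(58467252115/130216596 - 288823)) = 1/(196720*(-37551080654393/130216596)) = (1/196720)*(-130216596/37551080654393) = -32554149/1846762146583047740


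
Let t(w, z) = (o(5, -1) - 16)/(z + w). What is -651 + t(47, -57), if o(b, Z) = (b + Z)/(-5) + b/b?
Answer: -32471/50 ≈ -649.42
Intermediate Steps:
o(b, Z) = 1 - Z/5 - b/5 (o(b, Z) = (Z + b)*(-⅕) + 1 = (-Z/5 - b/5) + 1 = 1 - Z/5 - b/5)
t(w, z) = -79/(5*(w + z)) (t(w, z) = ((1 - ⅕*(-1) - ⅕*5) - 16)/(z + w) = ((1 + ⅕ - 1) - 16)/(w + z) = (⅕ - 16)/(w + z) = -79/(5*(w + z)))
-651 + t(47, -57) = -651 - 79/(5*47 + 5*(-57)) = -651 - 79/(235 - 285) = -651 - 79/(-50) = -651 - 79*(-1/50) = -651 + 79/50 = -32471/50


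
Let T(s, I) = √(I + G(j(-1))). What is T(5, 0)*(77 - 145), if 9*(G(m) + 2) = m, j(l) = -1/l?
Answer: -68*I*√17/3 ≈ -93.457*I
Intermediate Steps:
G(m) = -2 + m/9
T(s, I) = √(-17/9 + I) (T(s, I) = √(I + (-2 + (-1/(-1))/9)) = √(I + (-2 + (-1*(-1))/9)) = √(I + (-2 + (⅑)*1)) = √(I + (-2 + ⅑)) = √(I - 17/9) = √(-17/9 + I))
T(5, 0)*(77 - 145) = (√(-17 + 9*0)/3)*(77 - 145) = (√(-17 + 0)/3)*(-68) = (√(-17)/3)*(-68) = ((I*√17)/3)*(-68) = (I*√17/3)*(-68) = -68*I*√17/3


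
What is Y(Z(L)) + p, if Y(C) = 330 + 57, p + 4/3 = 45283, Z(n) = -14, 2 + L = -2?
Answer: 137006/3 ≈ 45669.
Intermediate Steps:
L = -4 (L = -2 - 2 = -4)
p = 135845/3 (p = -4/3 + 45283 = 135845/3 ≈ 45282.)
Y(C) = 387
Y(Z(L)) + p = 387 + 135845/3 = 137006/3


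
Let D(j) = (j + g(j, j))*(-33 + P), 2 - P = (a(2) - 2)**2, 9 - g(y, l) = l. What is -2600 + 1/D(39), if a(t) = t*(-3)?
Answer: -2223001/855 ≈ -2600.0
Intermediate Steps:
a(t) = -3*t
g(y, l) = 9 - l
P = -62 (P = 2 - (-3*2 - 2)**2 = 2 - (-6 - 2)**2 = 2 - 1*(-8)**2 = 2 - 1*64 = 2 - 64 = -62)
D(j) = -855 (D(j) = (j + (9 - j))*(-33 - 62) = 9*(-95) = -855)
-2600 + 1/D(39) = -2600 + 1/(-855) = -2600 - 1/855 = -2223001/855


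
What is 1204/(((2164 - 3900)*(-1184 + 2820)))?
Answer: -43/101432 ≈ -0.00042393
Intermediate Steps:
1204/(((2164 - 3900)*(-1184 + 2820))) = 1204/((-1736*1636)) = 1204/(-2840096) = 1204*(-1/2840096) = -43/101432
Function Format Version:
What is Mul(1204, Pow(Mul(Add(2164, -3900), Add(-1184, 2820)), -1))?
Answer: Rational(-43, 101432) ≈ -0.00042393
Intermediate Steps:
Mul(1204, Pow(Mul(Add(2164, -3900), Add(-1184, 2820)), -1)) = Mul(1204, Pow(Mul(-1736, 1636), -1)) = Mul(1204, Pow(-2840096, -1)) = Mul(1204, Rational(-1, 2840096)) = Rational(-43, 101432)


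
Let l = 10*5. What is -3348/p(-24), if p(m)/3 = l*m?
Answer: 93/100 ≈ 0.93000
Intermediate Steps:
l = 50
p(m) = 150*m (p(m) = 3*(50*m) = 150*m)
-3348/p(-24) = -3348/(150*(-24)) = -3348/(-3600) = -3348*(-1/3600) = 93/100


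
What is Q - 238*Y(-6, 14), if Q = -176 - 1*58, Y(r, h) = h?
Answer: -3566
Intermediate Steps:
Q = -234 (Q = -176 - 58 = -234)
Q - 238*Y(-6, 14) = -234 - 238*14 = -234 - 3332 = -3566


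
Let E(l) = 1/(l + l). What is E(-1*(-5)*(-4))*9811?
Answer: -9811/40 ≈ -245.27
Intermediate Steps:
E(l) = 1/(2*l)
E(-1*(-5)*(-4))*9811 = (1/(2*((-1*(-5)*(-4)))))*9811 = (1/(2*((5*(-4)))))*9811 = ((1/2)/(-20))*9811 = ((1/2)*(-1/20))*9811 = -1/40*9811 = -9811/40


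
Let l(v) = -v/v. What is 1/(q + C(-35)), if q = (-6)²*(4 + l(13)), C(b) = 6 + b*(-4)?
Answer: 1/254 ≈ 0.0039370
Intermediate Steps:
C(b) = 6 - 4*b
l(v) = -1 (l(v) = -1*1 = -1)
q = 108 (q = (-6)²*(4 - 1) = 36*3 = 108)
1/(q + C(-35)) = 1/(108 + (6 - 4*(-35))) = 1/(108 + (6 + 140)) = 1/(108 + 146) = 1/254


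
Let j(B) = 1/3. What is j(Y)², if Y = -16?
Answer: ⅑ ≈ 0.11111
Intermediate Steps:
j(B) = ⅓
j(Y)² = (⅓)² = ⅑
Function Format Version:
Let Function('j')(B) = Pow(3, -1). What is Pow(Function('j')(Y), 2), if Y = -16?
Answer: Rational(1, 9) ≈ 0.11111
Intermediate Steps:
Function('j')(B) = Rational(1, 3)
Pow(Function('j')(Y), 2) = Pow(Rational(1, 3), 2) = Rational(1, 9)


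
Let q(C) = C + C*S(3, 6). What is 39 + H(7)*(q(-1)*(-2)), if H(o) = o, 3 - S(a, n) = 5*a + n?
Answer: -199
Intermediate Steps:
S(a, n) = 3 - n - 5*a (S(a, n) = 3 - (5*a + n) = 3 - (n + 5*a) = 3 + (-n - 5*a) = 3 - n - 5*a)
q(C) = -17*C (q(C) = C + C*(3 - 1*6 - 5*3) = C + C*(3 - 6 - 15) = C + C*(-18) = C - 18*C = -17*C)
39 + H(7)*(q(-1)*(-2)) = 39 + 7*(-17*(-1)*(-2)) = 39 + 7*(17*(-2)) = 39 + 7*(-34) = 39 - 238 = -199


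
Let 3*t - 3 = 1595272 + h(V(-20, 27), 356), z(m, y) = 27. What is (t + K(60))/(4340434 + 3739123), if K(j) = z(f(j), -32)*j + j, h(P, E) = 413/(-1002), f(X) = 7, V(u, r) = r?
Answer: 1603515217/24287148342 ≈ 0.066023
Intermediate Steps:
h(P, E) = -413/1002 (h(P, E) = 413*(-1/1002) = -413/1002)
K(j) = 28*j (K(j) = 27*j + j = 28*j)
t = 1598465137/3006 (t = 1 + (1595272 - 413/1002)/3 = 1 + (⅓)*(1598462131/1002) = 1 + 1598462131/3006 = 1598465137/3006 ≈ 5.3176e+5)
(t + K(60))/(4340434 + 3739123) = (1598465137/3006 + 28*60)/(4340434 + 3739123) = (1598465137/3006 + 1680)/8079557 = (1603515217/3006)*(1/8079557) = 1603515217/24287148342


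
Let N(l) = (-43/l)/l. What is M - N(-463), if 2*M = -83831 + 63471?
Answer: -2182276377/214369 ≈ -10180.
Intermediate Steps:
M = -10180 (M = (-83831 + 63471)/2 = (1/2)*(-20360) = -10180)
N(l) = -43/l**2
M - N(-463) = -10180 - (-43)/(-463)**2 = -10180 - (-43)/214369 = -10180 - 1*(-43/214369) = -10180 + 43/214369 = -2182276377/214369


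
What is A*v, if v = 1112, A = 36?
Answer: 40032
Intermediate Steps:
A*v = 36*1112 = 40032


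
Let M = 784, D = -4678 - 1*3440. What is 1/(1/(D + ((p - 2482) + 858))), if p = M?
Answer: -8958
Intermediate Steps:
D = -8118 (D = -4678 - 3440 = -8118)
p = 784
1/(1/(D + ((p - 2482) + 858))) = 1/(1/(-8118 + ((784 - 2482) + 858))) = 1/(1/(-8118 + (-1698 + 858))) = 1/(1/(-8118 - 840)) = 1/(1/(-8958)) = 1/(-1/8958) = -8958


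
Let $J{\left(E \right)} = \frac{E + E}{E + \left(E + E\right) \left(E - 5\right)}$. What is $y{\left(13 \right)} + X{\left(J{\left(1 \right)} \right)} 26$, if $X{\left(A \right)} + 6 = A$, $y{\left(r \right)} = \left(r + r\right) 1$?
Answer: $- \frac{962}{7} \approx -137.43$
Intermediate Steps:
$y{\left(r \right)} = 2 r$ ($y{\left(r \right)} = 2 r 1 = 2 r$)
$J{\left(E \right)} = \frac{2 E}{E + 2 E \left(-5 + E\right)}$
$X{\left(A \right)} = -6 + A$
$y{\left(13 \right)} + X{\left(J{\left(1 \right)} \right)} 26 = 2 \cdot 13 + \left(-6 + \frac{2}{-9 + 2 \cdot 1}\right) 26 = 26 + \left(-6 + \frac{2}{-9 + 2}\right) 26 = 26 + \left(-6 + \frac{2}{-7}\right) 26 = 26 + \left(-6 + 2 \left(- \frac{1}{7}\right)\right) 26 = 26 + \left(-6 - \frac{2}{7}\right) 26 = 26 - \frac{1144}{7} = - \frac{962}{7}$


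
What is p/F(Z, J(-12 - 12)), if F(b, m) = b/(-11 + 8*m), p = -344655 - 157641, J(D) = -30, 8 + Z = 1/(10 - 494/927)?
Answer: -1106445573696/69281 ≈ -1.5970e+7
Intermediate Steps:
Z = -69281/8776 (Z = -8 + 1/(10 - 494/927) = -8 + 1/(8776/927) = -8 + 927/8776 = -69281/8776 ≈ -7.8944)
p = -502296
p/F(Z, J(-12 - 12)) = -502296/((-69281/(8776*(-11 + 8*(-30))))) = -502296/((-69281/(8776*(-11 - 240)))) = -502296/((-69281/8776/(-251))) = -502296/((-69281/8776*(-1/251))) = -502296/69281/2202776 = -502296*2202776/69281 = -1106445573696/69281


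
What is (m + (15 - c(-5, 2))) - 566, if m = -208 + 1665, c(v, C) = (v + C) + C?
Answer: 907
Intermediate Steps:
c(v, C) = v + 2*C (c(v, C) = (C + v) + C = v + 2*C)
m = 1457
(m + (15 - c(-5, 2))) - 566 = (1457 + (15 - (-5 + 2*2))) - 566 = (1457 + (15 - (-5 + 4))) - 566 = (1457 + (15 - 1*(-1))) - 566 = (1457 + (15 + 1)) - 566 = (1457 + 16) - 566 = 1473 - 566 = 907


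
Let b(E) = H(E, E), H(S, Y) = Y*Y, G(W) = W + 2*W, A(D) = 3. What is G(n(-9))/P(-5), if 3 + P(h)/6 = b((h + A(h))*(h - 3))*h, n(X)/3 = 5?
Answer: -15/2566 ≈ -0.0058457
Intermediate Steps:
n(X) = 15 (n(X) = 3*5 = 15)
G(W) = 3*W
H(S, Y) = Y**2
b(E) = E**2
P(h) = -18 + 6*h*(-3 + h)**2*(3 + h)**2 (P(h) = -18 + 6*(((h + 3)*(h - 3))**2*h) = -18 + 6*(((3 + h)*(-3 + h))**2*h) = -18 + 6*(((-3 + h)*(3 + h))**2*h) = -18 + 6*(((-3 + h)**2*(3 + h)**2)*h) = -18 + 6*(h*(-3 + h)**2*(3 + h)**2) = -18 + 6*h*(-3 + h)**2*(3 + h)**2)
G(n(-9))/P(-5) = (3*15)/(-18 + 6*(-5)*(-9 + (-5)**2)**2) = 45/(-18 + 6*(-5)*(-9 + 25)**2) = 45/(-18 + 6*(-5)*16**2) = 45/(-18 + 6*(-5)*256) = 45/(-18 - 7680) = 45/(-7698) = 45*(-1/7698) = -15/2566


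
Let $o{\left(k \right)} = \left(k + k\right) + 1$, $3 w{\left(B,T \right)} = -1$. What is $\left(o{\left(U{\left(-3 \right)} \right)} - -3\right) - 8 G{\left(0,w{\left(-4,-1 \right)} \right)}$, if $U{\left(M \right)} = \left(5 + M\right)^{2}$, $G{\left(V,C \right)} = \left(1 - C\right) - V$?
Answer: $\frac{4}{3} \approx 1.3333$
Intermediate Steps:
$w{\left(B,T \right)} = - \frac{1}{3}$ ($w{\left(B,T \right)} = \frac{1}{3} \left(-1\right) = - \frac{1}{3}$)
$G{\left(V,C \right)} = 1 - C - V$
$o{\left(k \right)} = 1 + 2 k$ ($o{\left(k \right)} = 2 k + 1 = 1 + 2 k$)
$\left(o{\left(U{\left(-3 \right)} \right)} - -3\right) - 8 G{\left(0,w{\left(-4,-1 \right)} \right)} = \left(\left(1 + 2 \left(5 - 3\right)^{2}\right) - -3\right) - 8 \left(1 - - \frac{1}{3} - 0\right) = \left(\left(1 + 2 \cdot 2^{2}\right) + 3\right) - 8 \left(1 + \frac{1}{3} + 0\right) = \left(\left(1 + 2 \cdot 4\right) + 3\right) - \frac{32}{3} = \left(\left(1 + 8\right) + 3\right) - \frac{32}{3} = \left(9 + 3\right) - \frac{32}{3} = 12 - \frac{32}{3} = \frac{4}{3}$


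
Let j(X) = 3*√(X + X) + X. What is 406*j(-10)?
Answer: -4060 + 2436*I*√5 ≈ -4060.0 + 5447.1*I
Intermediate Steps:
j(X) = X + 3*√2*√X (j(X) = 3*√(2*X) + X = 3*(√2*√X) + X = 3*√2*√X + X = X + 3*√2*√X)
406*j(-10) = 406*(-10 + 3*√2*√(-10)) = 406*(-10 + 3*√2*(I*√10)) = 406*(-10 + 6*I*√5) = -4060 + 2436*I*√5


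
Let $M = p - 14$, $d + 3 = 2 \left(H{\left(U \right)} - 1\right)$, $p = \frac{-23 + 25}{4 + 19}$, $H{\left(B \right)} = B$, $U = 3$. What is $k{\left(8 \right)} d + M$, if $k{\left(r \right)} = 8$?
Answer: $- \frac{136}{23} \approx -5.913$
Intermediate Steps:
$p = \frac{2}{23} \approx 0.086957$
$d = 1$ ($d = -3 + 2 \left(3 - 1\right) = -3 + 2 \cdot 2 = -3 + 4 = 1$)
$M = - \frac{320}{23}$ ($M = \frac{2}{23} - 14 = - \frac{320}{23} \approx -13.913$)
$k{\left(8 \right)} d + M = 8 \cdot 1 - \frac{320}{23} = 8 - \frac{320}{23} = - \frac{136}{23}$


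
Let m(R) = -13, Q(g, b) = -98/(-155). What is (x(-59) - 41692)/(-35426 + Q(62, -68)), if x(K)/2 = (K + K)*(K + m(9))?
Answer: 957125/1372733 ≈ 0.69724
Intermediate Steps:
Q(g, b) = 98/155 (Q(g, b) = -98*(-1/155) = 98/155)
x(K) = 4*K*(-13 + K) (x(K) = 2*((K + K)*(K - 13)) = 2*((2*K)*(-13 + K)) = 2*(2*K*(-13 + K)) = 4*K*(-13 + K))
(x(-59) - 41692)/(-35426 + Q(62, -68)) = (4*(-59)*(-13 - 59) - 41692)/(-35426 + 98/155) = (4*(-59)*(-72) - 41692)/(-5490932/155) = (16992 - 41692)*(-155/5490932) = -24700*(-155/5490932) = 957125/1372733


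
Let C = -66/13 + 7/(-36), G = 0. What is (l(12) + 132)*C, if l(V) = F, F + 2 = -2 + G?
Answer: -78944/117 ≈ -674.74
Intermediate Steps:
C = -2467/468 (C = -66*1/13 + 7*(-1/36) = -66/13 - 7/36 = -2467/468 ≈ -5.2714)
F = -4 (F = -2 + (-2 + 0) = -2 - 2 = -4)
l(V) = -4
(l(12) + 132)*C = (-4 + 132)*(-2467/468) = 128*(-2467/468) = -78944/117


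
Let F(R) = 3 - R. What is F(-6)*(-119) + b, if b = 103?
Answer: -968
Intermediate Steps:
F(-6)*(-119) + b = (3 - 1*(-6))*(-119) + 103 = (3 + 6)*(-119) + 103 = 9*(-119) + 103 = -1071 + 103 = -968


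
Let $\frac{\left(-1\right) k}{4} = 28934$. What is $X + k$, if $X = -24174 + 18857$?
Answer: $-121053$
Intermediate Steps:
$k = -115736$ ($k = \left(-4\right) 28934 = -115736$)
$X = -5317$
$X + k = -5317 - 115736 = -121053$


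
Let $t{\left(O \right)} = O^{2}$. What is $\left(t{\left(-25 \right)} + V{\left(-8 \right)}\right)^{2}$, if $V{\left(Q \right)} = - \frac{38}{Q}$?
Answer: $\frac{6345361}{16} \approx 3.9659 \cdot 10^{5}$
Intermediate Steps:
$\left(t{\left(-25 \right)} + V{\left(-8 \right)}\right)^{2} = \left(\left(-25\right)^{2} - \frac{38}{-8}\right)^{2} = \left(625 - - \frac{19}{4}\right)^{2} = \left(625 + \frac{19}{4}\right)^{2} = \left(\frac{2519}{4}\right)^{2} = \frac{6345361}{16}$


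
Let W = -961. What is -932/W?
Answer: 932/961 ≈ 0.96982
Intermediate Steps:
-932/W = -932/(-961) = -932*(-1/961) = 932/961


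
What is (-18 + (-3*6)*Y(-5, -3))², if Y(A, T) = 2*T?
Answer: 8100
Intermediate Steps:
(-18 + (-3*6)*Y(-5, -3))² = (-18 + (-3*6)*(2*(-3)))² = (-18 - 18*(-6))² = (-18 + 108)² = 90² = 8100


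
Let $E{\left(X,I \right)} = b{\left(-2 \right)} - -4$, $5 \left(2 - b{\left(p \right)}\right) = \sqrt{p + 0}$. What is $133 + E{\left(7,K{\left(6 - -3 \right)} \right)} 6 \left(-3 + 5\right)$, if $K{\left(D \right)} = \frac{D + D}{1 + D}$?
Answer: $205 - \frac{12 i \sqrt{2}}{5} \approx 205.0 - 3.3941 i$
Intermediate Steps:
$b{\left(p \right)} = 2 - \frac{\sqrt{p}}{5}$ ($b{\left(p \right)} = 2 - \frac{\sqrt{p + 0}}{5} = 2 - \frac{\sqrt{p}}{5}$)
$K{\left(D \right)} = \frac{2 D}{1 + D}$
$E{\left(X,I \right)} = 6 - \frac{i \sqrt{2}}{5}$ ($E{\left(X,I \right)} = \left(2 - \frac{\sqrt{-2}}{5}\right) - -4 = \left(2 - \frac{i \sqrt{2}}{5}\right) + 4 = 6 - \frac{i \sqrt{2}}{5}$)
$133 + E{\left(7,K{\left(6 - -3 \right)} \right)} 6 \left(-3 + 5\right) = 133 + \left(6 - \frac{i \sqrt{2}}{5}\right) 6 \left(-3 + 5\right) = 133 + \left(6 - \frac{i \sqrt{2}}{5}\right) 6 \cdot 2 = 133 + \left(6 - \frac{i \sqrt{2}}{5}\right) 12 = 133 + \left(72 - \frac{12 i \sqrt{2}}{5}\right) = 205 - \frac{12 i \sqrt{2}}{5}$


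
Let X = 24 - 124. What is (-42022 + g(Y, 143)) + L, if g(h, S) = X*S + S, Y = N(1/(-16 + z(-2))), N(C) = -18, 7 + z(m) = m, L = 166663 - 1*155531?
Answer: -45047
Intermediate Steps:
L = 11132 (L = 166663 - 155531 = 11132)
z(m) = -7 + m
X = -100
Y = -18
g(h, S) = -99*S (g(h, S) = -100*S + S = -99*S)
(-42022 + g(Y, 143)) + L = (-42022 - 99*143) + 11132 = (-42022 - 14157) + 11132 = -56179 + 11132 = -45047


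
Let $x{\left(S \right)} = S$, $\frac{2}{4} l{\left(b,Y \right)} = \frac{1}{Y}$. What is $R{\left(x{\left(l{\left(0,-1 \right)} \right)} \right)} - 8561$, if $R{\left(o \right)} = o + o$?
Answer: $-8565$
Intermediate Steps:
$l{\left(b,Y \right)} = \frac{2}{Y}$
$R{\left(o \right)} = 2 o$
$R{\left(x{\left(l{\left(0,-1 \right)} \right)} \right)} - 8561 = 2 \frac{2}{-1} - 8561 = 2 \cdot 2 \left(-1\right) - 8561 = 2 \left(-2\right) - 8561 = -4 - 8561 = -8565$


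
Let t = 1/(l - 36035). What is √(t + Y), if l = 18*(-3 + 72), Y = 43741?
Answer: 14*√270157102721/34793 ≈ 209.14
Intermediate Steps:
l = 1242 (l = 18*69 = 1242)
t = -1/34793 (t = 1/(1242 - 36035) = 1/(-34793) = -1/34793 ≈ -2.8741e-5)
√(t + Y) = √(-1/34793 + 43741) = √(1521880612/34793) = 14*√270157102721/34793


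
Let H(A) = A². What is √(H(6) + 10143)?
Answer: 3*√1131 ≈ 100.89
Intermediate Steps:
√(H(6) + 10143) = √(6² + 10143) = √(36 + 10143) = √10179 = 3*√1131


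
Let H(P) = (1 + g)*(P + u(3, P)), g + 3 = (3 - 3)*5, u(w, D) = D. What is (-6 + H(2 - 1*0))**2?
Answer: 196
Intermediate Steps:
g = -3 (g = -3 + (3 - 3)*5 = -3 + 0*5 = -3 + 0 = -3)
H(P) = -4*P (H(P) = (1 - 3)*(P + P) = -4*P)
(-6 + H(2 - 1*0))**2 = (-6 - 4*(2 - 1*0))**2 = (-6 - 4*(2 + 0))**2 = (-6 - 4*2)**2 = (-6 - 8)**2 = (-14)**2 = 196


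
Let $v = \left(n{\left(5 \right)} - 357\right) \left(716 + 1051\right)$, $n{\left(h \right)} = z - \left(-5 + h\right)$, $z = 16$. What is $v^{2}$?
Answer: $363062887209$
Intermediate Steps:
$n{\left(h \right)} = 21 - h$ ($n{\left(h \right)} = 16 - \left(-5 + h\right) = 21 - h$)
$v = -602547$ ($v = \left(\left(21 - 5\right) - 357\right) \left(716 + 1051\right) = \left(\left(21 - 5\right) - 357\right) 1767 = \left(16 - 357\right) 1767 = \left(-341\right) 1767 = -602547$)
$v^{2} = \left(-602547\right)^{2} = 363062887209$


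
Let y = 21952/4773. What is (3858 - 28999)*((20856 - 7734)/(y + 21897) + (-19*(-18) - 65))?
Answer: -729571595247127/104536333 ≈ -6.9791e+6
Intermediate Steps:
y = 21952/4773 (y = 21952*(1/4773) = 21952/4773 ≈ 4.5992)
(3858 - 28999)*((20856 - 7734)/(y + 21897) + (-19*(-18) - 65)) = (3858 - 28999)*((20856 - 7734)/(21952/4773 + 21897) + (-19*(-18) - 65)) = -25141*(13122/(104536333/4773) + (342 - 65)) = -25141*(13122*(4773/104536333) + 277) = -25141*(62631306/104536333 + 277) = -25141*29019195547/104536333 = -729571595247127/104536333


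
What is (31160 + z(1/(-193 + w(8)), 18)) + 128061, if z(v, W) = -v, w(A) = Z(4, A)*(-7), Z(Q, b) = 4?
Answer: 35187842/221 ≈ 1.5922e+5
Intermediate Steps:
w(A) = -28 (w(A) = 4*(-7) = -28)
(31160 + z(1/(-193 + w(8)), 18)) + 128061 = (31160 - 1/(-193 - 28)) + 128061 = (31160 - 1/(-221)) + 128061 = (31160 - 1*(-1/221)) + 128061 = (31160 + 1/221) + 128061 = 6886361/221 + 128061 = 35187842/221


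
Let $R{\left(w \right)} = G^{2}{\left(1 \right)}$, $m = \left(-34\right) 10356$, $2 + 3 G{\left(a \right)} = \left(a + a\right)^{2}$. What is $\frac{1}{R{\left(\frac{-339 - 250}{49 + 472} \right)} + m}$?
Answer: $- \frac{9}{3168932} \approx -2.8401 \cdot 10^{-6}$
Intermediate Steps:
$G{\left(a \right)} = - \frac{2}{3} + \frac{4 a^{2}}{3}$ ($G{\left(a \right)} = - \frac{2}{3} + \frac{\left(a + a\right)^{2}}{3} = - \frac{2}{3} + \frac{\left(2 a\right)^{2}}{3} = - \frac{2}{3} + \frac{4 a^{2}}{3}$)
$m = -352104$
$R{\left(w \right)} = \frac{4}{9}$ ($R{\left(w \right)} = \left(- \frac{2}{3} + \frac{4 \cdot 1^{2}}{3}\right)^{2} = \left(- \frac{2}{3} + \frac{4}{3} \cdot 1\right)^{2} = \left(- \frac{2}{3} + \frac{4}{3}\right)^{2} = \left(\frac{2}{3}\right)^{2} = \frac{4}{9}$)
$\frac{1}{R{\left(\frac{-339 - 250}{49 + 472} \right)} + m} = \frac{1}{\frac{4}{9} - 352104} = \frac{1}{- \frac{3168932}{9}} = - \frac{9}{3168932}$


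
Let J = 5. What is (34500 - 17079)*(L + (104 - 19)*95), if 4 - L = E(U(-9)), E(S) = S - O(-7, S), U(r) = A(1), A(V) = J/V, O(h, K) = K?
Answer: 140744259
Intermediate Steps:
A(V) = 5/V
U(r) = 5 (U(r) = 5/1 = 5*1 = 5)
E(S) = 0 (E(S) = S - S = 0)
L = 4 (L = 4 - 1*0 = 4 + 0 = 4)
(34500 - 17079)*(L + (104 - 19)*95) = (34500 - 17079)*(4 + (104 - 19)*95) = 17421*(4 + 85*95) = 17421*(4 + 8075) = 17421*8079 = 140744259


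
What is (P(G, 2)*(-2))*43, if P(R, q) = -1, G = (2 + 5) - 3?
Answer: 86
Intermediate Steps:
G = 4 (G = 7 - 3 = 4)
(P(G, 2)*(-2))*43 = -1*(-2)*43 = 2*43 = 86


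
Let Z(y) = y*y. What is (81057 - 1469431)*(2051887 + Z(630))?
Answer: -3399832202338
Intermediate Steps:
Z(y) = y²
(81057 - 1469431)*(2051887 + Z(630)) = (81057 - 1469431)*(2051887 + 630²) = -1388374*(2051887 + 396900) = -1388374*2448787 = -3399832202338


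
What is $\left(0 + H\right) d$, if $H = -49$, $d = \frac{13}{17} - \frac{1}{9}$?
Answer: $- \frac{4900}{153} \approx -32.026$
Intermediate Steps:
$d = \frac{100}{153}$ ($d = 13 \cdot \frac{1}{17} - \frac{1}{9} = \frac{13}{17} - \frac{1}{9} = \frac{100}{153} \approx 0.65359$)
$\left(0 + H\right) d = \left(0 - 49\right) \frac{100}{153} = \left(-49\right) \frac{100}{153} = - \frac{4900}{153}$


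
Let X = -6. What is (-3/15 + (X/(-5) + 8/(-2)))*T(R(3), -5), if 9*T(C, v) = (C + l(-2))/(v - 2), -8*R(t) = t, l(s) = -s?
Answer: 13/168 ≈ 0.077381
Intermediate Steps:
R(t) = -t/8
T(C, v) = (2 + C)/(9*(-2 + v)) (T(C, v) = ((C - 1*(-2))/(v - 2))/9 = ((C + 2)/(-2 + v))/9 = ((2 + C)/(-2 + v))/9 = (2 + C)/(9*(-2 + v)))
(-3/15 + (X/(-5) + 8/(-2)))*T(R(3), -5) = (-3/15 + (-6/(-5) + 8/(-2)))*((2 - ⅛*3)/(9*(-2 - 5))) = (-3*1/15 + (-6*(-⅕) + 8*(-½)))*((⅑)*(2 - 3/8)/(-7)) = (-⅕ + (6/5 - 4))*((⅑)*(-⅐)*(13/8)) = (-⅕ - 14/5)*(-13/504) = -3*(-13/504) = 13/168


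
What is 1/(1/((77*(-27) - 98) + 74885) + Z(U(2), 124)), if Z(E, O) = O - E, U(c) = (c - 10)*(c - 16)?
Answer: 72708/872497 ≈ 0.083333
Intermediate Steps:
U(c) = (-16 + c)*(-10 + c) (U(c) = (-10 + c)*(-16 + c) = (-16 + c)*(-10 + c))
1/(1/((77*(-27) - 98) + 74885) + Z(U(2), 124)) = 1/(1/((77*(-27) - 98) + 74885) + (124 - (160 + 2² - 26*2))) = 1/(1/((-2079 - 98) + 74885) + (124 - (160 + 4 - 52))) = 1/(1/(-2177 + 74885) + (124 - 1*112)) = 1/(1/72708 + (124 - 112)) = 1/(1/72708 + 12) = 1/(872497/72708) = 72708/872497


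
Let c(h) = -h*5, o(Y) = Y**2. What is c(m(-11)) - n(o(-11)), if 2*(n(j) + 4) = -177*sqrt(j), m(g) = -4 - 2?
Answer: 2015/2 ≈ 1007.5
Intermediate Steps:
m(g) = -6
n(j) = -4 - 177*sqrt(j)/2 (n(j) = -4 + (-177*sqrt(j))/2 = -4 - 177*sqrt(j)/2)
c(h) = -5*h
c(m(-11)) - n(o(-11)) = -5*(-6) - (-4 - 177*sqrt((-11)**2)/2) = 30 - (-4 - 177*sqrt(121)/2) = 30 - (-4 - 177/2*11) = 30 - (-4 - 1947/2) = 30 - 1*(-1955/2) = 30 + 1955/2 = 2015/2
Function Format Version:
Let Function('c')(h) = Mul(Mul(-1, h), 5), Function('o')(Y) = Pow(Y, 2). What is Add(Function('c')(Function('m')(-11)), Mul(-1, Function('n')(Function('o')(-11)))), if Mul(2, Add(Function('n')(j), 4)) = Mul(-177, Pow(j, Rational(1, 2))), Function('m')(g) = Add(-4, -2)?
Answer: Rational(2015, 2) ≈ 1007.5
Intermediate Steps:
Function('m')(g) = -6
Function('n')(j) = Add(-4, Mul(Rational(-177, 2), Pow(j, Rational(1, 2)))) (Function('n')(j) = Add(-4, Mul(Rational(1, 2), Mul(-177, Pow(j, Rational(1, 2))))) = Add(-4, Mul(Rational(-177, 2), Pow(j, Rational(1, 2)))))
Function('c')(h) = Mul(-5, h)
Add(Function('c')(Function('m')(-11)), Mul(-1, Function('n')(Function('o')(-11)))) = Add(Mul(-5, -6), Mul(-1, Add(-4, Mul(Rational(-177, 2), Pow(Pow(-11, 2), Rational(1, 2)))))) = Add(30, Mul(-1, Add(-4, Mul(Rational(-177, 2), Pow(121, Rational(1, 2)))))) = Add(30, Mul(-1, Add(-4, Mul(Rational(-177, 2), 11)))) = Add(30, Mul(-1, Add(-4, Rational(-1947, 2)))) = Add(30, Mul(-1, Rational(-1955, 2))) = Add(30, Rational(1955, 2)) = Rational(2015, 2)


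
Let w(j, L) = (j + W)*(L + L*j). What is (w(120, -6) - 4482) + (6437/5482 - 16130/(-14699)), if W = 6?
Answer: -7732104729321/80579918 ≈ -95956.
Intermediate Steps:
w(j, L) = (6 + j)*(L + L*j) (w(j, L) = (j + 6)*(L + L*j) = (6 + j)*(L + L*j))
(w(120, -6) - 4482) + (6437/5482 - 16130/(-14699)) = (-6*(6 + 120² + 7*120) - 4482) + (6437/5482 - 16130/(-14699)) = (-6*(6 + 14400 + 840) - 4482) + (6437*(1/5482) - 16130*(-1/14699)) = (-6*15246 - 4482) + (6437/5482 + 16130/14699) = (-91476 - 4482) + 183042123/80579918 = -95958 + 183042123/80579918 = -7732104729321/80579918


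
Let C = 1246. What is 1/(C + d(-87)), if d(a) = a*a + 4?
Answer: 1/8819 ≈ 0.00011339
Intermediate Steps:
d(a) = 4 + a² (d(a) = a² + 4 = 4 + a²)
1/(C + d(-87)) = 1/(1246 + (4 + (-87)²)) = 1/(1246 + (4 + 7569)) = 1/(1246 + 7573) = 1/8819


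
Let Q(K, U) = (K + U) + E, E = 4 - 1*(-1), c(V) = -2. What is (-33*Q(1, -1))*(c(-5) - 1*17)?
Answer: 3135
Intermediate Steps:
E = 5 (E = 4 + 1 = 5)
Q(K, U) = 5 + K + U (Q(K, U) = (K + U) + 5 = 5 + K + U)
(-33*Q(1, -1))*(c(-5) - 1*17) = (-33*(5 + 1 - 1))*(-2 - 1*17) = (-33*5)*(-2 - 17) = -165*(-19) = 3135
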